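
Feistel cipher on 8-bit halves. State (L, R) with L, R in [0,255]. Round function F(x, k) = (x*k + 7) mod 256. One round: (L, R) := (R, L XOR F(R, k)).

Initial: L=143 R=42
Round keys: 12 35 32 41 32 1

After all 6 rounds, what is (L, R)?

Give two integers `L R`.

Round 1 (k=12): L=42 R=112
Round 2 (k=35): L=112 R=125
Round 3 (k=32): L=125 R=215
Round 4 (k=41): L=215 R=11
Round 5 (k=32): L=11 R=176
Round 6 (k=1): L=176 R=188

Answer: 176 188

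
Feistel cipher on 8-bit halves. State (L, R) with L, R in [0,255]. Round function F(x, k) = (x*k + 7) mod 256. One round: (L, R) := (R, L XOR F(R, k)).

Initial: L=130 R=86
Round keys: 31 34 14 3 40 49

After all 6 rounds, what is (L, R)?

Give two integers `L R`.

Answer: 133 58

Derivation:
Round 1 (k=31): L=86 R=243
Round 2 (k=34): L=243 R=27
Round 3 (k=14): L=27 R=114
Round 4 (k=3): L=114 R=70
Round 5 (k=40): L=70 R=133
Round 6 (k=49): L=133 R=58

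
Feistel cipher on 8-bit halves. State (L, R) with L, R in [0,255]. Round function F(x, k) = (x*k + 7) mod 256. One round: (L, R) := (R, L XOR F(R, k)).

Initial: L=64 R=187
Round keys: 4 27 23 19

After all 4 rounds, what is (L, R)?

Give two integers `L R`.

Answer: 207 55

Derivation:
Round 1 (k=4): L=187 R=179
Round 2 (k=27): L=179 R=83
Round 3 (k=23): L=83 R=207
Round 4 (k=19): L=207 R=55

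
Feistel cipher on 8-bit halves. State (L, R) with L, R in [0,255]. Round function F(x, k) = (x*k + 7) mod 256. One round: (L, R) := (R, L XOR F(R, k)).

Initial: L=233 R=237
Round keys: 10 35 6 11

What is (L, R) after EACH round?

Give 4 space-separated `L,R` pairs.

Answer: 237,160 160,10 10,227 227,194

Derivation:
Round 1 (k=10): L=237 R=160
Round 2 (k=35): L=160 R=10
Round 3 (k=6): L=10 R=227
Round 4 (k=11): L=227 R=194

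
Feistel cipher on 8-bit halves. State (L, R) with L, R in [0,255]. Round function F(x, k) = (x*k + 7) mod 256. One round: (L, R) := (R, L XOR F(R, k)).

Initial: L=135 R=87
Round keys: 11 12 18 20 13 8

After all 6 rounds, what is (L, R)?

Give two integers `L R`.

Answer: 170 156

Derivation:
Round 1 (k=11): L=87 R=67
Round 2 (k=12): L=67 R=124
Round 3 (k=18): L=124 R=252
Round 4 (k=20): L=252 R=203
Round 5 (k=13): L=203 R=170
Round 6 (k=8): L=170 R=156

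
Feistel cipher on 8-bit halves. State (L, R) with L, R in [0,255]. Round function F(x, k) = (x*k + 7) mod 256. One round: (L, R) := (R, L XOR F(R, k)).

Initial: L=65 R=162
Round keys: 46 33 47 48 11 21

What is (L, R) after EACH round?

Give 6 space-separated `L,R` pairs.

Answer: 162,98 98,11 11,110 110,172 172,5 5,220

Derivation:
Round 1 (k=46): L=162 R=98
Round 2 (k=33): L=98 R=11
Round 3 (k=47): L=11 R=110
Round 4 (k=48): L=110 R=172
Round 5 (k=11): L=172 R=5
Round 6 (k=21): L=5 R=220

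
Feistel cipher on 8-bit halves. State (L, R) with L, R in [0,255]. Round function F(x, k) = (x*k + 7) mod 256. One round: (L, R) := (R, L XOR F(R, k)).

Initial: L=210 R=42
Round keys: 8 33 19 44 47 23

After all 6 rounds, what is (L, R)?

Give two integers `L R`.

Round 1 (k=8): L=42 R=133
Round 2 (k=33): L=133 R=6
Round 3 (k=19): L=6 R=252
Round 4 (k=44): L=252 R=81
Round 5 (k=47): L=81 R=26
Round 6 (k=23): L=26 R=12

Answer: 26 12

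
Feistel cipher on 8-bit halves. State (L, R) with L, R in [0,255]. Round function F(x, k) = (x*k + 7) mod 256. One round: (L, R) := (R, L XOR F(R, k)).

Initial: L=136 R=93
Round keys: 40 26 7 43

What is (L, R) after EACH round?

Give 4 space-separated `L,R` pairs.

Round 1 (k=40): L=93 R=7
Round 2 (k=26): L=7 R=224
Round 3 (k=7): L=224 R=32
Round 4 (k=43): L=32 R=135

Answer: 93,7 7,224 224,32 32,135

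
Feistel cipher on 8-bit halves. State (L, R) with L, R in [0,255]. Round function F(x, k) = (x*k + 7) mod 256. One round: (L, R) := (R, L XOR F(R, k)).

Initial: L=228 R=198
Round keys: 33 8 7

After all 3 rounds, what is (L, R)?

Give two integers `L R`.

Answer: 137 175

Derivation:
Round 1 (k=33): L=198 R=105
Round 2 (k=8): L=105 R=137
Round 3 (k=7): L=137 R=175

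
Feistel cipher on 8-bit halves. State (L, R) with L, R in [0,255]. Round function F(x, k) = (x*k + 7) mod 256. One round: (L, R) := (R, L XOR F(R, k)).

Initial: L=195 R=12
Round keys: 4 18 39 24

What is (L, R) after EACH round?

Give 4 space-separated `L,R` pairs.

Round 1 (k=4): L=12 R=244
Round 2 (k=18): L=244 R=35
Round 3 (k=39): L=35 R=168
Round 4 (k=24): L=168 R=228

Answer: 12,244 244,35 35,168 168,228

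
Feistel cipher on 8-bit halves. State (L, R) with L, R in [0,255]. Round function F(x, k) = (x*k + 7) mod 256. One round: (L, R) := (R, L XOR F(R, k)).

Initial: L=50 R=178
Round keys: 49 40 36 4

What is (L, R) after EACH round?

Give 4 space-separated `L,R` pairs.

Answer: 178,43 43,13 13,240 240,202

Derivation:
Round 1 (k=49): L=178 R=43
Round 2 (k=40): L=43 R=13
Round 3 (k=36): L=13 R=240
Round 4 (k=4): L=240 R=202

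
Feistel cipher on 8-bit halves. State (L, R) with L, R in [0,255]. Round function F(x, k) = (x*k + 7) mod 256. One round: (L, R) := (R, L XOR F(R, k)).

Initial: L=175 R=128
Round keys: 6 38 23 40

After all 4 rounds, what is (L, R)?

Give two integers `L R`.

Answer: 16 240

Derivation:
Round 1 (k=6): L=128 R=168
Round 2 (k=38): L=168 R=119
Round 3 (k=23): L=119 R=16
Round 4 (k=40): L=16 R=240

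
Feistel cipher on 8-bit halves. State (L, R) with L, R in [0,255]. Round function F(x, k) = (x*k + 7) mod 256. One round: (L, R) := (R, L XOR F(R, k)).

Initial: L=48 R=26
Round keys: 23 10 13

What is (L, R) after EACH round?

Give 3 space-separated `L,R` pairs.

Round 1 (k=23): L=26 R=109
Round 2 (k=10): L=109 R=83
Round 3 (k=13): L=83 R=83

Answer: 26,109 109,83 83,83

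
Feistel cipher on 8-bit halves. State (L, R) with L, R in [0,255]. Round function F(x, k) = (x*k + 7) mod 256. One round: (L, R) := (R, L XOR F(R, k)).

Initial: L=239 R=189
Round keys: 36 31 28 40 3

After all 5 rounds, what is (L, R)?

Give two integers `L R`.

Answer: 145 193

Derivation:
Round 1 (k=36): L=189 R=116
Round 2 (k=31): L=116 R=174
Round 3 (k=28): L=174 R=123
Round 4 (k=40): L=123 R=145
Round 5 (k=3): L=145 R=193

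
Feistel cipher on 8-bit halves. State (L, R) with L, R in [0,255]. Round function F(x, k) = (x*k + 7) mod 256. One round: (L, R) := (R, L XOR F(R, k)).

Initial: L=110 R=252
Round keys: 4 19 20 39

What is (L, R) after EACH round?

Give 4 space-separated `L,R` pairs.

Round 1 (k=4): L=252 R=153
Round 2 (k=19): L=153 R=158
Round 3 (k=20): L=158 R=198
Round 4 (k=39): L=198 R=175

Answer: 252,153 153,158 158,198 198,175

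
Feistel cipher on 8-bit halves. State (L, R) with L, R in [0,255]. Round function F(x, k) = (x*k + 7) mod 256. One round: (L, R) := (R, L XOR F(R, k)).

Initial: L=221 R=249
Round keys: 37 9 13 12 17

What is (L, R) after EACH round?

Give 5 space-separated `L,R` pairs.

Answer: 249,217 217,81 81,253 253,178 178,36

Derivation:
Round 1 (k=37): L=249 R=217
Round 2 (k=9): L=217 R=81
Round 3 (k=13): L=81 R=253
Round 4 (k=12): L=253 R=178
Round 5 (k=17): L=178 R=36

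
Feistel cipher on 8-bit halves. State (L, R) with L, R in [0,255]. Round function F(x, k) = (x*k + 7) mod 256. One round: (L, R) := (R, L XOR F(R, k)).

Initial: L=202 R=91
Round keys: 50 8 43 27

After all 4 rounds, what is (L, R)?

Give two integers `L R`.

Answer: 212 7

Derivation:
Round 1 (k=50): L=91 R=7
Round 2 (k=8): L=7 R=100
Round 3 (k=43): L=100 R=212
Round 4 (k=27): L=212 R=7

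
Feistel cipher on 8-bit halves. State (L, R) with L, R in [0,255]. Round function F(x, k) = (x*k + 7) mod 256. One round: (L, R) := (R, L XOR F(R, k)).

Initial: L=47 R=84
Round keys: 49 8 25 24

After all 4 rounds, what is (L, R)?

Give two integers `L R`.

Round 1 (k=49): L=84 R=52
Round 2 (k=8): L=52 R=243
Round 3 (k=25): L=243 R=246
Round 4 (k=24): L=246 R=228

Answer: 246 228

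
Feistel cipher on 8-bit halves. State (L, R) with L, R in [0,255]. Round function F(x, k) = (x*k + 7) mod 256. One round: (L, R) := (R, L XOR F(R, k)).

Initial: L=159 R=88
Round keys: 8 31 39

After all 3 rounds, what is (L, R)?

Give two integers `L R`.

Round 1 (k=8): L=88 R=88
Round 2 (k=31): L=88 R=247
Round 3 (k=39): L=247 R=240

Answer: 247 240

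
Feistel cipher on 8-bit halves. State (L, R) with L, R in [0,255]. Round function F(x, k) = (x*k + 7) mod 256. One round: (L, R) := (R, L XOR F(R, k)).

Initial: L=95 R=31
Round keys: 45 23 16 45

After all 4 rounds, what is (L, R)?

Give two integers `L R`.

Round 1 (k=45): L=31 R=37
Round 2 (k=23): L=37 R=69
Round 3 (k=16): L=69 R=114
Round 4 (k=45): L=114 R=84

Answer: 114 84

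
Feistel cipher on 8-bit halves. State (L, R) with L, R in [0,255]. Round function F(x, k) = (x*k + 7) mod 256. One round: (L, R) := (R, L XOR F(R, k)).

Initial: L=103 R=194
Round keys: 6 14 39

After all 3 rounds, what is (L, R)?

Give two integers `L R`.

Answer: 157 6

Derivation:
Round 1 (k=6): L=194 R=244
Round 2 (k=14): L=244 R=157
Round 3 (k=39): L=157 R=6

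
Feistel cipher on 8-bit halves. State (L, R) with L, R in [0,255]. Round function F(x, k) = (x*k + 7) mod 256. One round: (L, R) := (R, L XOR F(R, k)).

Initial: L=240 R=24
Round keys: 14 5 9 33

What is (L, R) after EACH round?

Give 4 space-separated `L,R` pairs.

Round 1 (k=14): L=24 R=167
Round 2 (k=5): L=167 R=82
Round 3 (k=9): L=82 R=78
Round 4 (k=33): L=78 R=71

Answer: 24,167 167,82 82,78 78,71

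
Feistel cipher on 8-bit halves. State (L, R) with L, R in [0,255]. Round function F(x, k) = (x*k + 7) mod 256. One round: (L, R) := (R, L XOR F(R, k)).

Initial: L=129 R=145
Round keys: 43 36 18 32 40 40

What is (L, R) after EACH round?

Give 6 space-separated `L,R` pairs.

Answer: 145,227 227,98 98,8 8,101 101,199 199,122

Derivation:
Round 1 (k=43): L=145 R=227
Round 2 (k=36): L=227 R=98
Round 3 (k=18): L=98 R=8
Round 4 (k=32): L=8 R=101
Round 5 (k=40): L=101 R=199
Round 6 (k=40): L=199 R=122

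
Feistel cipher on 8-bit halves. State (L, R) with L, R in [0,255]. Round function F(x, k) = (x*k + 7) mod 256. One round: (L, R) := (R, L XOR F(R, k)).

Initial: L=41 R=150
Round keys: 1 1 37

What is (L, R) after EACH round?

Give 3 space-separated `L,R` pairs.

Answer: 150,180 180,45 45,60

Derivation:
Round 1 (k=1): L=150 R=180
Round 2 (k=1): L=180 R=45
Round 3 (k=37): L=45 R=60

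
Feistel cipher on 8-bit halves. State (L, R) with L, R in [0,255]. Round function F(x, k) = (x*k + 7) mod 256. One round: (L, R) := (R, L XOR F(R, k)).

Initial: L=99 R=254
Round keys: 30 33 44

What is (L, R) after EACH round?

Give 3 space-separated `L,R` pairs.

Round 1 (k=30): L=254 R=168
Round 2 (k=33): L=168 R=81
Round 3 (k=44): L=81 R=91

Answer: 254,168 168,81 81,91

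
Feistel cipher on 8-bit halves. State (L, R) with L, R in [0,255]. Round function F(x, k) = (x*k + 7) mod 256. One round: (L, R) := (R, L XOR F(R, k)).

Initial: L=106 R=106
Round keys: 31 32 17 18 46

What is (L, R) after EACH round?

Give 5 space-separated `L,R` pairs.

Round 1 (k=31): L=106 R=183
Round 2 (k=32): L=183 R=141
Round 3 (k=17): L=141 R=211
Round 4 (k=18): L=211 R=80
Round 5 (k=46): L=80 R=180

Answer: 106,183 183,141 141,211 211,80 80,180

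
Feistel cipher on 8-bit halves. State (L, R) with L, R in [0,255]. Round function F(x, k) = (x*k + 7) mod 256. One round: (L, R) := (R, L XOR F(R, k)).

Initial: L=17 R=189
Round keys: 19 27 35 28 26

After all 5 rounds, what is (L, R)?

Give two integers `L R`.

Round 1 (k=19): L=189 R=31
Round 2 (k=27): L=31 R=241
Round 3 (k=35): L=241 R=229
Round 4 (k=28): L=229 R=226
Round 5 (k=26): L=226 R=30

Answer: 226 30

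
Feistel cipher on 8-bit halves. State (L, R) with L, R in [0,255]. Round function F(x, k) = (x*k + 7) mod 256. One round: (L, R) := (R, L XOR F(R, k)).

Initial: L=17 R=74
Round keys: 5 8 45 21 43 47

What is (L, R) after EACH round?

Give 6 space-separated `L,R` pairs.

Round 1 (k=5): L=74 R=104
Round 2 (k=8): L=104 R=13
Round 3 (k=45): L=13 R=56
Round 4 (k=21): L=56 R=146
Round 5 (k=43): L=146 R=181
Round 6 (k=47): L=181 R=208

Answer: 74,104 104,13 13,56 56,146 146,181 181,208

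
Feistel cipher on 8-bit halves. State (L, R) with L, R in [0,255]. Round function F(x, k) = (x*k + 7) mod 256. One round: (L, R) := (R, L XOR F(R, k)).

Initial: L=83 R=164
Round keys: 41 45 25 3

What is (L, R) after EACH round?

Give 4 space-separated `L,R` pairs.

Answer: 164,24 24,155 155,50 50,6

Derivation:
Round 1 (k=41): L=164 R=24
Round 2 (k=45): L=24 R=155
Round 3 (k=25): L=155 R=50
Round 4 (k=3): L=50 R=6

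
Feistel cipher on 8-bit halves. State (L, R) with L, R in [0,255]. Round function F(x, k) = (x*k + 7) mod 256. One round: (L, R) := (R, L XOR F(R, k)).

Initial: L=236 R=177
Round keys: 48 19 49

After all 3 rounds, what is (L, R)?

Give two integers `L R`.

Round 1 (k=48): L=177 R=219
Round 2 (k=19): L=219 R=249
Round 3 (k=49): L=249 R=107

Answer: 249 107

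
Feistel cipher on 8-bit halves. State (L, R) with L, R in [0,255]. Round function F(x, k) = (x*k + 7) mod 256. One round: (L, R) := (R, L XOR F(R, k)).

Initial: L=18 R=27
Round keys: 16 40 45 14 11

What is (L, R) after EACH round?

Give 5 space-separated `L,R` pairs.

Round 1 (k=16): L=27 R=165
Round 2 (k=40): L=165 R=212
Round 3 (k=45): L=212 R=238
Round 4 (k=14): L=238 R=223
Round 5 (k=11): L=223 R=114

Answer: 27,165 165,212 212,238 238,223 223,114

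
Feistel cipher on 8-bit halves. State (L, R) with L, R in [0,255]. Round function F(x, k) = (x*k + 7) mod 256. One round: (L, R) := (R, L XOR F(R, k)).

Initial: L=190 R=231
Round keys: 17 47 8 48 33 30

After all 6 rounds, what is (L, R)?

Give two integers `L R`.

Round 1 (k=17): L=231 R=224
Round 2 (k=47): L=224 R=192
Round 3 (k=8): L=192 R=231
Round 4 (k=48): L=231 R=151
Round 5 (k=33): L=151 R=153
Round 6 (k=30): L=153 R=98

Answer: 153 98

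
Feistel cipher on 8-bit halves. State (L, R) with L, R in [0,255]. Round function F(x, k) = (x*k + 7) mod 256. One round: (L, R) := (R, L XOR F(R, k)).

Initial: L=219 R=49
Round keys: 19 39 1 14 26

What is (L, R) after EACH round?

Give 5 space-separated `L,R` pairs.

Round 1 (k=19): L=49 R=113
Round 2 (k=39): L=113 R=15
Round 3 (k=1): L=15 R=103
Round 4 (k=14): L=103 R=166
Round 5 (k=26): L=166 R=132

Answer: 49,113 113,15 15,103 103,166 166,132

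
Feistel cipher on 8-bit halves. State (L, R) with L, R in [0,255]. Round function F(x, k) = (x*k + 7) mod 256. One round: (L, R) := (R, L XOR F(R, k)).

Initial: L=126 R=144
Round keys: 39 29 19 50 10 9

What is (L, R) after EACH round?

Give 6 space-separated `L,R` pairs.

Answer: 144,137 137,28 28,146 146,151 151,127 127,233

Derivation:
Round 1 (k=39): L=144 R=137
Round 2 (k=29): L=137 R=28
Round 3 (k=19): L=28 R=146
Round 4 (k=50): L=146 R=151
Round 5 (k=10): L=151 R=127
Round 6 (k=9): L=127 R=233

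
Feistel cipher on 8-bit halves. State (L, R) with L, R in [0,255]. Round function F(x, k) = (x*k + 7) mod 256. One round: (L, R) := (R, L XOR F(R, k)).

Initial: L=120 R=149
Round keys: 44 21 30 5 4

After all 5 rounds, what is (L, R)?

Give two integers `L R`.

Round 1 (k=44): L=149 R=219
Round 2 (k=21): L=219 R=107
Round 3 (k=30): L=107 R=74
Round 4 (k=5): L=74 R=18
Round 5 (k=4): L=18 R=5

Answer: 18 5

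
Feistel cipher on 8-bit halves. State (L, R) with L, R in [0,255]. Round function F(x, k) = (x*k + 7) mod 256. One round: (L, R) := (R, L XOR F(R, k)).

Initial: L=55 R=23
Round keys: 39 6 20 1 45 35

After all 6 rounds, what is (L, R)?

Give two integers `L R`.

Answer: 132 130

Derivation:
Round 1 (k=39): L=23 R=191
Round 2 (k=6): L=191 R=150
Round 3 (k=20): L=150 R=0
Round 4 (k=1): L=0 R=145
Round 5 (k=45): L=145 R=132
Round 6 (k=35): L=132 R=130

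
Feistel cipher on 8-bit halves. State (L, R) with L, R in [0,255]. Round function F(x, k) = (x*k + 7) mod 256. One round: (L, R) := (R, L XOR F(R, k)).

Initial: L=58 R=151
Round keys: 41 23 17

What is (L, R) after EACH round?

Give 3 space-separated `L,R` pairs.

Round 1 (k=41): L=151 R=12
Round 2 (k=23): L=12 R=140
Round 3 (k=17): L=140 R=95

Answer: 151,12 12,140 140,95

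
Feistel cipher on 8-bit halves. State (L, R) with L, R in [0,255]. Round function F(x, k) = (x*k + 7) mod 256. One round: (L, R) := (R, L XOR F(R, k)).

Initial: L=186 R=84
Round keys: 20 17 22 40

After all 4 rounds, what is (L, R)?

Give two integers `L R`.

Round 1 (k=20): L=84 R=45
Round 2 (k=17): L=45 R=80
Round 3 (k=22): L=80 R=202
Round 4 (k=40): L=202 R=199

Answer: 202 199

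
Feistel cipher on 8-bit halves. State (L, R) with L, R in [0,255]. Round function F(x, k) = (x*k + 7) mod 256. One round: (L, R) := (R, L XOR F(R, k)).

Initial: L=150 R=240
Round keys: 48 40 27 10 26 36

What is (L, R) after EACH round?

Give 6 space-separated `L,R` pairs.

Round 1 (k=48): L=240 R=145
Round 2 (k=40): L=145 R=95
Round 3 (k=27): L=95 R=157
Round 4 (k=10): L=157 R=118
Round 5 (k=26): L=118 R=158
Round 6 (k=36): L=158 R=73

Answer: 240,145 145,95 95,157 157,118 118,158 158,73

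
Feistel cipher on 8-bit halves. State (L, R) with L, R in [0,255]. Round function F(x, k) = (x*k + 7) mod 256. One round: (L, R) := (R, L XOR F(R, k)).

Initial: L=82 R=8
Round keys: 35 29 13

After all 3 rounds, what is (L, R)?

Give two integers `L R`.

Answer: 200 98

Derivation:
Round 1 (k=35): L=8 R=77
Round 2 (k=29): L=77 R=200
Round 3 (k=13): L=200 R=98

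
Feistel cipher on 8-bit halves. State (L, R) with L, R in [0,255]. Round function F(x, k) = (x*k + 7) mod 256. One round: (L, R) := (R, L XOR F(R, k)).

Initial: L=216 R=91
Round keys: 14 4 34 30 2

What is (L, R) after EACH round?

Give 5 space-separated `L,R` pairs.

Round 1 (k=14): L=91 R=217
Round 2 (k=4): L=217 R=48
Round 3 (k=34): L=48 R=190
Round 4 (k=30): L=190 R=123
Round 5 (k=2): L=123 R=67

Answer: 91,217 217,48 48,190 190,123 123,67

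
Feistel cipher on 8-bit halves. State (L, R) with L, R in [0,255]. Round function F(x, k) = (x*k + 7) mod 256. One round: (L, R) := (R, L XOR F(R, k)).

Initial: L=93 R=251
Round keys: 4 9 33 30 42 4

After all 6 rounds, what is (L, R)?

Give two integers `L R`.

Round 1 (k=4): L=251 R=174
Round 2 (k=9): L=174 R=222
Round 3 (k=33): L=222 R=11
Round 4 (k=30): L=11 R=143
Round 5 (k=42): L=143 R=118
Round 6 (k=4): L=118 R=80

Answer: 118 80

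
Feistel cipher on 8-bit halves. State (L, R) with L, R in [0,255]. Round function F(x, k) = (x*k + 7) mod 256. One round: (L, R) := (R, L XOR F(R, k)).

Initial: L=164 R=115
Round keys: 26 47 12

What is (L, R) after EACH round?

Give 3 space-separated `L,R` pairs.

Answer: 115,17 17,85 85,18

Derivation:
Round 1 (k=26): L=115 R=17
Round 2 (k=47): L=17 R=85
Round 3 (k=12): L=85 R=18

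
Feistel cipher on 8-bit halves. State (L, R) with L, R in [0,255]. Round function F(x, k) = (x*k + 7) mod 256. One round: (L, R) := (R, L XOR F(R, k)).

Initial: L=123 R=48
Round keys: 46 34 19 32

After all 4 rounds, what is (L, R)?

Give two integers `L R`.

Round 1 (k=46): L=48 R=220
Round 2 (k=34): L=220 R=15
Round 3 (k=19): L=15 R=248
Round 4 (k=32): L=248 R=8

Answer: 248 8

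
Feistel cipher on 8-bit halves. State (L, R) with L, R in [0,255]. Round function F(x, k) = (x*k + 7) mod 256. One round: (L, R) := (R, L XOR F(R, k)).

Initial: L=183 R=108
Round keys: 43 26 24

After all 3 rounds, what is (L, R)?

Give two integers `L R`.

Answer: 179 83

Derivation:
Round 1 (k=43): L=108 R=156
Round 2 (k=26): L=156 R=179
Round 3 (k=24): L=179 R=83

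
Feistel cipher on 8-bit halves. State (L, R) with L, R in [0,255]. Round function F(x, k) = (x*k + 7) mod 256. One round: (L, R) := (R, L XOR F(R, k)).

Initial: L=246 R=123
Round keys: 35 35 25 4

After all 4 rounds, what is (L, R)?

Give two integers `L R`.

Answer: 15 105

Derivation:
Round 1 (k=35): L=123 R=46
Round 2 (k=35): L=46 R=42
Round 3 (k=25): L=42 R=15
Round 4 (k=4): L=15 R=105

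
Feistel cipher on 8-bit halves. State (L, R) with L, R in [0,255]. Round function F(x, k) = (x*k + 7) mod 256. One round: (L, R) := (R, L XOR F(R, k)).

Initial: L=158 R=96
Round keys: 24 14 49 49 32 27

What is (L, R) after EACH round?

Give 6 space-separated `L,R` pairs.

Round 1 (k=24): L=96 R=153
Round 2 (k=14): L=153 R=5
Round 3 (k=49): L=5 R=101
Round 4 (k=49): L=101 R=89
Round 5 (k=32): L=89 R=66
Round 6 (k=27): L=66 R=164

Answer: 96,153 153,5 5,101 101,89 89,66 66,164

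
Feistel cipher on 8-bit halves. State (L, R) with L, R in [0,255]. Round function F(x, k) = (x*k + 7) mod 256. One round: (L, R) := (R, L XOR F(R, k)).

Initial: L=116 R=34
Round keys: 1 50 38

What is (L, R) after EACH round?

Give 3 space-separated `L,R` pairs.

Round 1 (k=1): L=34 R=93
Round 2 (k=50): L=93 R=19
Round 3 (k=38): L=19 R=132

Answer: 34,93 93,19 19,132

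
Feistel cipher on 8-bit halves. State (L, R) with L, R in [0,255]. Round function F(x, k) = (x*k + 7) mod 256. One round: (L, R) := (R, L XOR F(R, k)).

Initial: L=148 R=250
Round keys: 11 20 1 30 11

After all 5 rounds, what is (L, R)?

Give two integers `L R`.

Answer: 148 154

Derivation:
Round 1 (k=11): L=250 R=81
Round 2 (k=20): L=81 R=161
Round 3 (k=1): L=161 R=249
Round 4 (k=30): L=249 R=148
Round 5 (k=11): L=148 R=154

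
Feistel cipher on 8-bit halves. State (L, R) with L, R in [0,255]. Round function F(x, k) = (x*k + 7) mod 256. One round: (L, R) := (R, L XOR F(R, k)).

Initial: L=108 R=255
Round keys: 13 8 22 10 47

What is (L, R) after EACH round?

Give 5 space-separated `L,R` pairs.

Answer: 255,150 150,72 72,161 161,25 25,63

Derivation:
Round 1 (k=13): L=255 R=150
Round 2 (k=8): L=150 R=72
Round 3 (k=22): L=72 R=161
Round 4 (k=10): L=161 R=25
Round 5 (k=47): L=25 R=63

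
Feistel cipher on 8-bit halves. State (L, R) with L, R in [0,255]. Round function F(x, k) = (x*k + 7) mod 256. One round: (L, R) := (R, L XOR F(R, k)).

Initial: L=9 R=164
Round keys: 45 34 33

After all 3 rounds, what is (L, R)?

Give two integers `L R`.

Answer: 79 228

Derivation:
Round 1 (k=45): L=164 R=210
Round 2 (k=34): L=210 R=79
Round 3 (k=33): L=79 R=228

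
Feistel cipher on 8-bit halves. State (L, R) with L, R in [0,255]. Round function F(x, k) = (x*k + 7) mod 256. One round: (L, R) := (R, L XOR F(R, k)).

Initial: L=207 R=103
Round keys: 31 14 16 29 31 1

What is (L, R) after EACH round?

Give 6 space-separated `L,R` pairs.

Answer: 103,79 79,62 62,168 168,49 49,94 94,84

Derivation:
Round 1 (k=31): L=103 R=79
Round 2 (k=14): L=79 R=62
Round 3 (k=16): L=62 R=168
Round 4 (k=29): L=168 R=49
Round 5 (k=31): L=49 R=94
Round 6 (k=1): L=94 R=84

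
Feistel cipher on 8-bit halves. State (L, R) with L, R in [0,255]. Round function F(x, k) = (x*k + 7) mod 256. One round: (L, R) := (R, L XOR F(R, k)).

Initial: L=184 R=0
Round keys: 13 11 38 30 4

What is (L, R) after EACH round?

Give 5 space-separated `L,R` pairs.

Round 1 (k=13): L=0 R=191
Round 2 (k=11): L=191 R=60
Round 3 (k=38): L=60 R=80
Round 4 (k=30): L=80 R=91
Round 5 (k=4): L=91 R=35

Answer: 0,191 191,60 60,80 80,91 91,35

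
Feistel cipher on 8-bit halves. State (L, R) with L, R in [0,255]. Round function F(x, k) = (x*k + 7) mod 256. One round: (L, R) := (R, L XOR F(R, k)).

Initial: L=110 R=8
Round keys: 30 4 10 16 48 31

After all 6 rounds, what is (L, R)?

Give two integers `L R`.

Round 1 (k=30): L=8 R=153
Round 2 (k=4): L=153 R=99
Round 3 (k=10): L=99 R=124
Round 4 (k=16): L=124 R=164
Round 5 (k=48): L=164 R=187
Round 6 (k=31): L=187 R=8

Answer: 187 8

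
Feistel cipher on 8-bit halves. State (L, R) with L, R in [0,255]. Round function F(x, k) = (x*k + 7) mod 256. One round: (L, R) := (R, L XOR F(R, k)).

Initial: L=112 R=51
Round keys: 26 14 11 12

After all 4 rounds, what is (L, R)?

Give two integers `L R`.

Round 1 (k=26): L=51 R=69
Round 2 (k=14): L=69 R=254
Round 3 (k=11): L=254 R=180
Round 4 (k=12): L=180 R=137

Answer: 180 137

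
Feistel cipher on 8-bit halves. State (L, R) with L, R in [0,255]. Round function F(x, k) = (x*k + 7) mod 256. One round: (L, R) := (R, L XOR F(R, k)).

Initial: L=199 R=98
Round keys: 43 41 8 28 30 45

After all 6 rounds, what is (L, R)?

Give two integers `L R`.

Answer: 226 97

Derivation:
Round 1 (k=43): L=98 R=186
Round 2 (k=41): L=186 R=179
Round 3 (k=8): L=179 R=37
Round 4 (k=28): L=37 R=160
Round 5 (k=30): L=160 R=226
Round 6 (k=45): L=226 R=97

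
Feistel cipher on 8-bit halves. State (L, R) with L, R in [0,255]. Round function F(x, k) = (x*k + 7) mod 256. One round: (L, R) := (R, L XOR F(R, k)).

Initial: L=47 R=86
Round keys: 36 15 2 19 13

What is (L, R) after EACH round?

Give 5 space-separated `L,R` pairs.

Answer: 86,48 48,129 129,57 57,195 195,215

Derivation:
Round 1 (k=36): L=86 R=48
Round 2 (k=15): L=48 R=129
Round 3 (k=2): L=129 R=57
Round 4 (k=19): L=57 R=195
Round 5 (k=13): L=195 R=215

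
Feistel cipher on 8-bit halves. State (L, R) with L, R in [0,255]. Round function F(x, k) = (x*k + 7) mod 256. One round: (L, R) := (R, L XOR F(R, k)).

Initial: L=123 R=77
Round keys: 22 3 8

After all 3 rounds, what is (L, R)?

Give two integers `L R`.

Round 1 (k=22): L=77 R=222
Round 2 (k=3): L=222 R=236
Round 3 (k=8): L=236 R=185

Answer: 236 185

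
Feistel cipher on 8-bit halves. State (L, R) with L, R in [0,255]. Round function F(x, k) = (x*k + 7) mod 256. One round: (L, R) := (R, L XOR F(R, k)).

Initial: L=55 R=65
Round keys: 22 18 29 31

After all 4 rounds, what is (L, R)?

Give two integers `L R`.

Answer: 179 14

Derivation:
Round 1 (k=22): L=65 R=170
Round 2 (k=18): L=170 R=186
Round 3 (k=29): L=186 R=179
Round 4 (k=31): L=179 R=14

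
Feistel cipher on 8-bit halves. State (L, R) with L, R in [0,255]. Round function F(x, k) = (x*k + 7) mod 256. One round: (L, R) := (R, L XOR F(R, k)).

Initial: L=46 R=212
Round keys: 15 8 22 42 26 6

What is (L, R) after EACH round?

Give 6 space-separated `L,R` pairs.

Round 1 (k=15): L=212 R=93
Round 2 (k=8): L=93 R=59
Round 3 (k=22): L=59 R=68
Round 4 (k=42): L=68 R=20
Round 5 (k=26): L=20 R=75
Round 6 (k=6): L=75 R=221

Answer: 212,93 93,59 59,68 68,20 20,75 75,221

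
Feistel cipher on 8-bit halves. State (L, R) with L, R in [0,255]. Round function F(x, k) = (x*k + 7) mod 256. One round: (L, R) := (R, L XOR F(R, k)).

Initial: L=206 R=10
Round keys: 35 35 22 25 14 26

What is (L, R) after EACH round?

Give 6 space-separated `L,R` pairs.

Answer: 10,171 171,98 98,216 216,125 125,5 5,244

Derivation:
Round 1 (k=35): L=10 R=171
Round 2 (k=35): L=171 R=98
Round 3 (k=22): L=98 R=216
Round 4 (k=25): L=216 R=125
Round 5 (k=14): L=125 R=5
Round 6 (k=26): L=5 R=244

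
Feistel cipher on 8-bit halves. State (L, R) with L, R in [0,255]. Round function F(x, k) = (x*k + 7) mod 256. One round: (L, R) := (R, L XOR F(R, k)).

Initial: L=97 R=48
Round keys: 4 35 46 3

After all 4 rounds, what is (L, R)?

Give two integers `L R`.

Round 1 (k=4): L=48 R=166
Round 2 (k=35): L=166 R=137
Round 3 (k=46): L=137 R=3
Round 4 (k=3): L=3 R=153

Answer: 3 153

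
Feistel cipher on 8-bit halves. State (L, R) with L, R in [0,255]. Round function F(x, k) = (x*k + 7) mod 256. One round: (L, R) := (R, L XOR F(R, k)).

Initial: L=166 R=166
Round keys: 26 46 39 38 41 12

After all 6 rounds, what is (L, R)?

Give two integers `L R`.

Answer: 204 17

Derivation:
Round 1 (k=26): L=166 R=69
Round 2 (k=46): L=69 R=203
Round 3 (k=39): L=203 R=177
Round 4 (k=38): L=177 R=134
Round 5 (k=41): L=134 R=204
Round 6 (k=12): L=204 R=17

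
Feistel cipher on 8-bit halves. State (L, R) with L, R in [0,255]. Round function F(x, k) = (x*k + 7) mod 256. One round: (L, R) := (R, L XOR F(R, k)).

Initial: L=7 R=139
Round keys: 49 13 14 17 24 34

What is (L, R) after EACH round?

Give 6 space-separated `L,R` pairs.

Answer: 139,165 165,227 227,212 212,248 248,147 147,117

Derivation:
Round 1 (k=49): L=139 R=165
Round 2 (k=13): L=165 R=227
Round 3 (k=14): L=227 R=212
Round 4 (k=17): L=212 R=248
Round 5 (k=24): L=248 R=147
Round 6 (k=34): L=147 R=117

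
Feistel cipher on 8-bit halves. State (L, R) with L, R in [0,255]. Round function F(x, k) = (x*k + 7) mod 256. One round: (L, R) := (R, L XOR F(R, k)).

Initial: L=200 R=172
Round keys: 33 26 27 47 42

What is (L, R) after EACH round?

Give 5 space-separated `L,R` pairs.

Answer: 172,251 251,41 41,161 161,191 191,252

Derivation:
Round 1 (k=33): L=172 R=251
Round 2 (k=26): L=251 R=41
Round 3 (k=27): L=41 R=161
Round 4 (k=47): L=161 R=191
Round 5 (k=42): L=191 R=252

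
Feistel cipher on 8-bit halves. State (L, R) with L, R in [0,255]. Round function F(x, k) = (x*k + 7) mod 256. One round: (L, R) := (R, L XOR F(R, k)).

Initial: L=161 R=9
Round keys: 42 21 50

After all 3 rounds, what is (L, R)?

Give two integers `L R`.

Round 1 (k=42): L=9 R=32
Round 2 (k=21): L=32 R=174
Round 3 (k=50): L=174 R=35

Answer: 174 35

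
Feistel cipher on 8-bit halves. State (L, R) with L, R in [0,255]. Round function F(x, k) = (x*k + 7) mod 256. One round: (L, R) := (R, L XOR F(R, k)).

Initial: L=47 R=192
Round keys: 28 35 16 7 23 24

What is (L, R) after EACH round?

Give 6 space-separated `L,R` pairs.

Round 1 (k=28): L=192 R=40
Round 2 (k=35): L=40 R=191
Round 3 (k=16): L=191 R=223
Round 4 (k=7): L=223 R=159
Round 5 (k=23): L=159 R=143
Round 6 (k=24): L=143 R=240

Answer: 192,40 40,191 191,223 223,159 159,143 143,240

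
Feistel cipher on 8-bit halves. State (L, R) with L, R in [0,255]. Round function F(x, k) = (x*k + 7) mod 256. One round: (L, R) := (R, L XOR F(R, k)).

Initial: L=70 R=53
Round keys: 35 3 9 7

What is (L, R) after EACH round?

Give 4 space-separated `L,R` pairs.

Round 1 (k=35): L=53 R=0
Round 2 (k=3): L=0 R=50
Round 3 (k=9): L=50 R=201
Round 4 (k=7): L=201 R=180

Answer: 53,0 0,50 50,201 201,180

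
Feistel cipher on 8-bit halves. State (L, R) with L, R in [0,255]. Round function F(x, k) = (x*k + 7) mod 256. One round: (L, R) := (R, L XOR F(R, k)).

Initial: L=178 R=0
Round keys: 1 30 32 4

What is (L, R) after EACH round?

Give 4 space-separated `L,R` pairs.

Answer: 0,181 181,61 61,18 18,114

Derivation:
Round 1 (k=1): L=0 R=181
Round 2 (k=30): L=181 R=61
Round 3 (k=32): L=61 R=18
Round 4 (k=4): L=18 R=114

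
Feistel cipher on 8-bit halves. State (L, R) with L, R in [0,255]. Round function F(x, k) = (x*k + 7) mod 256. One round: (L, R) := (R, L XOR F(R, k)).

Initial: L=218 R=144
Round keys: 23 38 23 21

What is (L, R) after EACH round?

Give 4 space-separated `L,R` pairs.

Answer: 144,45 45,37 37,119 119,239

Derivation:
Round 1 (k=23): L=144 R=45
Round 2 (k=38): L=45 R=37
Round 3 (k=23): L=37 R=119
Round 4 (k=21): L=119 R=239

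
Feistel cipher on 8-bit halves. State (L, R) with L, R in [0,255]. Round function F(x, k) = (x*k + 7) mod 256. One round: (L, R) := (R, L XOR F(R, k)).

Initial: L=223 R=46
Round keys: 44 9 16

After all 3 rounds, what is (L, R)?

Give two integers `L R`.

Answer: 153 167

Derivation:
Round 1 (k=44): L=46 R=48
Round 2 (k=9): L=48 R=153
Round 3 (k=16): L=153 R=167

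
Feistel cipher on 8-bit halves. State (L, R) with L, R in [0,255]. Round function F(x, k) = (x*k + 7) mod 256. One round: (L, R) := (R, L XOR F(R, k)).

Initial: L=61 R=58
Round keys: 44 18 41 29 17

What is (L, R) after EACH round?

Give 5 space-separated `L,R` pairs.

Answer: 58,194 194,145 145,130 130,80 80,213

Derivation:
Round 1 (k=44): L=58 R=194
Round 2 (k=18): L=194 R=145
Round 3 (k=41): L=145 R=130
Round 4 (k=29): L=130 R=80
Round 5 (k=17): L=80 R=213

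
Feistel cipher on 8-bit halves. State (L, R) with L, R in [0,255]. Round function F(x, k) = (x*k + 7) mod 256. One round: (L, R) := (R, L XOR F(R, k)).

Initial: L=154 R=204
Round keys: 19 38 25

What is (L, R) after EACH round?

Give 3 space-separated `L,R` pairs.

Round 1 (k=19): L=204 R=177
Round 2 (k=38): L=177 R=129
Round 3 (k=25): L=129 R=17

Answer: 204,177 177,129 129,17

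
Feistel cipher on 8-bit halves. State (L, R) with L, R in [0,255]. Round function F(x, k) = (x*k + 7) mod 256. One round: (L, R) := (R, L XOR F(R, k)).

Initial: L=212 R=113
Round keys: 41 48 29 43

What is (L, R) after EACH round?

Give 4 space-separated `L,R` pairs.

Round 1 (k=41): L=113 R=244
Round 2 (k=48): L=244 R=182
Round 3 (k=29): L=182 R=81
Round 4 (k=43): L=81 R=20

Answer: 113,244 244,182 182,81 81,20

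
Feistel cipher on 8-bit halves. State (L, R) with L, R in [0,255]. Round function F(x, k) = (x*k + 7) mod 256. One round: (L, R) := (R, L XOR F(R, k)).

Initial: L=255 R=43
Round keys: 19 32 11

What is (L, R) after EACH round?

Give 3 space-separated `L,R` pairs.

Answer: 43,199 199,204 204,12

Derivation:
Round 1 (k=19): L=43 R=199
Round 2 (k=32): L=199 R=204
Round 3 (k=11): L=204 R=12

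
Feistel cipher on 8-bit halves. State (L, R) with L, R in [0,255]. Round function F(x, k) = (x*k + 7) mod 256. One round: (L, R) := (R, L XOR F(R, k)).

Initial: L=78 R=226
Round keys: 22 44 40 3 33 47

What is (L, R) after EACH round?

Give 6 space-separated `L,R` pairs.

Answer: 226,61 61,97 97,18 18,92 92,241 241,26

Derivation:
Round 1 (k=22): L=226 R=61
Round 2 (k=44): L=61 R=97
Round 3 (k=40): L=97 R=18
Round 4 (k=3): L=18 R=92
Round 5 (k=33): L=92 R=241
Round 6 (k=47): L=241 R=26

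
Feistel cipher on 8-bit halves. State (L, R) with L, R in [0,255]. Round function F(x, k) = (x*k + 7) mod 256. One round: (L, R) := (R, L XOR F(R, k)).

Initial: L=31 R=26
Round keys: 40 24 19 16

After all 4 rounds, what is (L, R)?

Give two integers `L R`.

Answer: 102 186

Derivation:
Round 1 (k=40): L=26 R=8
Round 2 (k=24): L=8 R=221
Round 3 (k=19): L=221 R=102
Round 4 (k=16): L=102 R=186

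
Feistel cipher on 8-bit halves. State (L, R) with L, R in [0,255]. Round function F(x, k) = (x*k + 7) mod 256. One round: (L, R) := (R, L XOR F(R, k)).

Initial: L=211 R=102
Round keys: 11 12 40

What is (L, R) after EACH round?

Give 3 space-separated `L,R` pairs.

Answer: 102,186 186,217 217,85

Derivation:
Round 1 (k=11): L=102 R=186
Round 2 (k=12): L=186 R=217
Round 3 (k=40): L=217 R=85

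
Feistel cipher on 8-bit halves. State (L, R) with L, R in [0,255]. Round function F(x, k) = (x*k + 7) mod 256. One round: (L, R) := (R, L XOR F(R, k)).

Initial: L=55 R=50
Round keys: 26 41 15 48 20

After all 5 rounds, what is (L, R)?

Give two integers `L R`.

Round 1 (k=26): L=50 R=44
Round 2 (k=41): L=44 R=33
Round 3 (k=15): L=33 R=218
Round 4 (k=48): L=218 R=198
Round 5 (k=20): L=198 R=165

Answer: 198 165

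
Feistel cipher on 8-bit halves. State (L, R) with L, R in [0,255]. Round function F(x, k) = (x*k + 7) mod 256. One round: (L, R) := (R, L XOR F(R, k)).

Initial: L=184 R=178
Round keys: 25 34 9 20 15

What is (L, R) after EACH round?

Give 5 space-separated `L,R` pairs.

Round 1 (k=25): L=178 R=209
Round 2 (k=34): L=209 R=123
Round 3 (k=9): L=123 R=139
Round 4 (k=20): L=139 R=152
Round 5 (k=15): L=152 R=100

Answer: 178,209 209,123 123,139 139,152 152,100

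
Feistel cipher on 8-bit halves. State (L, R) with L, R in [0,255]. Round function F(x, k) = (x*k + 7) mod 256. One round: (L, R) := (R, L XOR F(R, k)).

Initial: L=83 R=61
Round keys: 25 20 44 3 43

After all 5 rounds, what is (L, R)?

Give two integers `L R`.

Round 1 (k=25): L=61 R=175
Round 2 (k=20): L=175 R=142
Round 3 (k=44): L=142 R=192
Round 4 (k=3): L=192 R=201
Round 5 (k=43): L=201 R=10

Answer: 201 10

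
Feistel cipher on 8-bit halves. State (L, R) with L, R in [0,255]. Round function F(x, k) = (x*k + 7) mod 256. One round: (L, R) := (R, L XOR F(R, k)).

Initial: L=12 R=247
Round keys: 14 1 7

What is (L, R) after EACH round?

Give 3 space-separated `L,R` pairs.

Answer: 247,133 133,123 123,225

Derivation:
Round 1 (k=14): L=247 R=133
Round 2 (k=1): L=133 R=123
Round 3 (k=7): L=123 R=225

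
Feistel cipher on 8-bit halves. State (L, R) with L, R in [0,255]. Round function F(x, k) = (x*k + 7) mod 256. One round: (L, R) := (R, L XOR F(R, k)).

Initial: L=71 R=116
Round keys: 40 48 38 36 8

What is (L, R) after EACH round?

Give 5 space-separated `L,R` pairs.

Round 1 (k=40): L=116 R=96
Round 2 (k=48): L=96 R=115
Round 3 (k=38): L=115 R=121
Round 4 (k=36): L=121 R=120
Round 5 (k=8): L=120 R=190

Answer: 116,96 96,115 115,121 121,120 120,190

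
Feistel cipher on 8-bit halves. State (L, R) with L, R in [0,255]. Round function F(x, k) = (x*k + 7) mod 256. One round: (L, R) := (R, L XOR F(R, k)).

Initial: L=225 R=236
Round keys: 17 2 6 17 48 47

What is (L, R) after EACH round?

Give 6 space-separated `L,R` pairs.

Answer: 236,82 82,71 71,227 227,93 93,148 148,110

Derivation:
Round 1 (k=17): L=236 R=82
Round 2 (k=2): L=82 R=71
Round 3 (k=6): L=71 R=227
Round 4 (k=17): L=227 R=93
Round 5 (k=48): L=93 R=148
Round 6 (k=47): L=148 R=110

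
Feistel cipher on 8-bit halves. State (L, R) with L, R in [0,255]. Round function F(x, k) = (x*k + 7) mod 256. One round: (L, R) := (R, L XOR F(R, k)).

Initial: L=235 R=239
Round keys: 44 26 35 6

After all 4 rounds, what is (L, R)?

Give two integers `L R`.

Round 1 (k=44): L=239 R=240
Round 2 (k=26): L=240 R=136
Round 3 (k=35): L=136 R=111
Round 4 (k=6): L=111 R=41

Answer: 111 41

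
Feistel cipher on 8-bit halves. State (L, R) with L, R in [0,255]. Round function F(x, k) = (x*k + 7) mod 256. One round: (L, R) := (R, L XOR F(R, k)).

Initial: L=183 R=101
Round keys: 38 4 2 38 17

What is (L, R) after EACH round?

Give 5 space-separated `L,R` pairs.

Round 1 (k=38): L=101 R=178
Round 2 (k=4): L=178 R=170
Round 3 (k=2): L=170 R=233
Round 4 (k=38): L=233 R=55
Round 5 (k=17): L=55 R=71

Answer: 101,178 178,170 170,233 233,55 55,71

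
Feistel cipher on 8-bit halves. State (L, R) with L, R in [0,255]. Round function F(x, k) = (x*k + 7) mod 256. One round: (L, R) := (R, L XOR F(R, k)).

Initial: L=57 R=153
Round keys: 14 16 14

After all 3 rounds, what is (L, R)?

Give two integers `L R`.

Round 1 (k=14): L=153 R=92
Round 2 (k=16): L=92 R=94
Round 3 (k=14): L=94 R=119

Answer: 94 119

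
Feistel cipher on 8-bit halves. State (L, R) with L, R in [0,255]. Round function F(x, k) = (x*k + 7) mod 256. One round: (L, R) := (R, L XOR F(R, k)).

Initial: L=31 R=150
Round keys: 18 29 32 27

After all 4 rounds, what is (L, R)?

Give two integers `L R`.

Answer: 43 229

Derivation:
Round 1 (k=18): L=150 R=140
Round 2 (k=29): L=140 R=117
Round 3 (k=32): L=117 R=43
Round 4 (k=27): L=43 R=229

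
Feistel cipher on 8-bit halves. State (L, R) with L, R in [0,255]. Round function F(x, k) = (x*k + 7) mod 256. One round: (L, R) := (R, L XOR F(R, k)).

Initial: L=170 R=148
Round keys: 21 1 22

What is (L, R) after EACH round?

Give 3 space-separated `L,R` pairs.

Round 1 (k=21): L=148 R=129
Round 2 (k=1): L=129 R=28
Round 3 (k=22): L=28 R=238

Answer: 148,129 129,28 28,238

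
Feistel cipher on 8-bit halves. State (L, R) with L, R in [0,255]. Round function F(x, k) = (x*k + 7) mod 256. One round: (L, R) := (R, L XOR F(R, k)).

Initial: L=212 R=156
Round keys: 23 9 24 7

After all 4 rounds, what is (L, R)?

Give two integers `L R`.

Round 1 (k=23): L=156 R=223
Round 2 (k=9): L=223 R=66
Round 3 (k=24): L=66 R=232
Round 4 (k=7): L=232 R=29

Answer: 232 29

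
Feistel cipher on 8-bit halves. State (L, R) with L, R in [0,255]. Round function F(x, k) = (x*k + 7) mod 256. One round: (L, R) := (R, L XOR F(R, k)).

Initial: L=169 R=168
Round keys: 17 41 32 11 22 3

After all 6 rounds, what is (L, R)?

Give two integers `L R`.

Round 1 (k=17): L=168 R=134
Round 2 (k=41): L=134 R=213
Round 3 (k=32): L=213 R=33
Round 4 (k=11): L=33 R=167
Round 5 (k=22): L=167 R=64
Round 6 (k=3): L=64 R=96

Answer: 64 96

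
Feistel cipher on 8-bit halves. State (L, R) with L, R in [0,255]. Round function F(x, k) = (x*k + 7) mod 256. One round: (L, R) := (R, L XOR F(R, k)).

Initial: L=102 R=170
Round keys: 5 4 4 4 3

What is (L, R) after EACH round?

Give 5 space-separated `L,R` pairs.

Answer: 170,63 63,169 169,148 148,254 254,149

Derivation:
Round 1 (k=5): L=170 R=63
Round 2 (k=4): L=63 R=169
Round 3 (k=4): L=169 R=148
Round 4 (k=4): L=148 R=254
Round 5 (k=3): L=254 R=149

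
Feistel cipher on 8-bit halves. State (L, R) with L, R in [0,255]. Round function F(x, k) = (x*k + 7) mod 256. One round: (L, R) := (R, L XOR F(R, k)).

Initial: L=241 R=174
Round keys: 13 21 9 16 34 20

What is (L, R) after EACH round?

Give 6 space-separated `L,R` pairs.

Round 1 (k=13): L=174 R=44
Round 2 (k=21): L=44 R=13
Round 3 (k=9): L=13 R=80
Round 4 (k=16): L=80 R=10
Round 5 (k=34): L=10 R=11
Round 6 (k=20): L=11 R=233

Answer: 174,44 44,13 13,80 80,10 10,11 11,233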